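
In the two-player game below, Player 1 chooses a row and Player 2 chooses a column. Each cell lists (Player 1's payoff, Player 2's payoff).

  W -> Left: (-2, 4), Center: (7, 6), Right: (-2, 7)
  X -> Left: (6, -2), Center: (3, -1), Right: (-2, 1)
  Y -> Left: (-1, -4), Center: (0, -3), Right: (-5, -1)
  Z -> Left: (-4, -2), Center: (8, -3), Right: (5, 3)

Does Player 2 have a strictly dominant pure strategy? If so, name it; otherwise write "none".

Right

Right vs Left: W: 7>4, X: 1>-2, Y: -1>-4, Z: 3>-2.
Right vs Center: W: 7>6, X: 1>-1, Y: -1>-3, Z: 3>-3.
Right strictly beats every other strategy against every opponent action, so it is strictly dominant.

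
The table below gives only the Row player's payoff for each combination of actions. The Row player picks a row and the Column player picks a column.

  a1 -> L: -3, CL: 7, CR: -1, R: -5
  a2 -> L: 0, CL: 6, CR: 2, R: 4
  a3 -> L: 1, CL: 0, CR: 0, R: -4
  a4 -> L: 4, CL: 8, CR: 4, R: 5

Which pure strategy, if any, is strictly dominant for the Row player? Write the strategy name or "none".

a4 vs a1: L: 4>-3, CL: 8>7, CR: 4>-1, R: 5>-5.
a4 vs a2: L: 4>0, CL: 8>6, CR: 4>2, R: 5>4.
a4 vs a3: L: 4>1, CL: 8>0, CR: 4>0, R: 5>-4.
a4 strictly beats every other strategy against every opponent action, so it is strictly dominant.

a4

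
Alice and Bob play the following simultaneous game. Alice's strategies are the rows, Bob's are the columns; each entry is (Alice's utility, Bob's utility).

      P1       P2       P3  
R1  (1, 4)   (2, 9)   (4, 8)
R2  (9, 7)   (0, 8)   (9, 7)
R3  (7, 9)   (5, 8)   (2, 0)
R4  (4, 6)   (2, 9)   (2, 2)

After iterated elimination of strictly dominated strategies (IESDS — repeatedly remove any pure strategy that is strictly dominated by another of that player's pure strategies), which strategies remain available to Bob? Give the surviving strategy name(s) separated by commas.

P1, P2

For Bob, P2 strictly dominates P3 on the remaining rows (R1: 9>8, R2: 8>7, R3: 8>0, R4: 9>2); eliminate P3.
Alice's strategy R1 is strictly dominated by R3 (P1: 7>1, P2: 5>2) and is removed.
For Alice, R3 strictly dominates R4 on the remaining columns (P1: 7>4, P2: 5>2); eliminate R4.
Among the remaining strategies, none is strictly dominated by another pure strategy of the same player, so the elimination stops.
Surviving strategies — Alice: {R2, R3}; Bob: {P1, P2}.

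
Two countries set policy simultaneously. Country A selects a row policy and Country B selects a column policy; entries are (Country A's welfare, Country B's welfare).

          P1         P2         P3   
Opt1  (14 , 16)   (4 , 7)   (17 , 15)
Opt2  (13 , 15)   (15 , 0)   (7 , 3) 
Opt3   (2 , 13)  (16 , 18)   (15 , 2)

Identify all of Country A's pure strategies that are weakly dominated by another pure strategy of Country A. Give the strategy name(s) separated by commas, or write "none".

none

Opt1: no other strategy beats it everywhere (Opt2 at P1 (14>13); Opt3 at P1 (14>2)).
Opt2 is not dominated — it holds its own against Opt1 at P2 (15>4); Opt3 at P1 (13>2).
Opt3 is not dominated — it holds its own against Opt1 at P2 (16>4); Opt2 at P2 (16>15).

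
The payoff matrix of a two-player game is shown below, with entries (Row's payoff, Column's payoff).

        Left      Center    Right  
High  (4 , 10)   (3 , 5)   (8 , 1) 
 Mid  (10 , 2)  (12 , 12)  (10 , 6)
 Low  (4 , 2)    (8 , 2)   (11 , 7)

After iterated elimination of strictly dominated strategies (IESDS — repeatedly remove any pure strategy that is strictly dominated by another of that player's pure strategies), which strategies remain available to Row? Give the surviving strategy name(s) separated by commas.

For Row, Mid strictly dominates High on the remaining columns (Left: 10>4, Center: 12>3, Right: 10>8); eliminate High.
Column Left is eliminated: Right beats it against every remaining row (Mid: 6>2, Low: 7>2).
Among the remaining strategies, none is strictly dominated by another pure strategy of the same player, so the elimination stops.
Surviving strategies — Row: {Mid, Low}; Column: {Center, Right}.

Mid, Low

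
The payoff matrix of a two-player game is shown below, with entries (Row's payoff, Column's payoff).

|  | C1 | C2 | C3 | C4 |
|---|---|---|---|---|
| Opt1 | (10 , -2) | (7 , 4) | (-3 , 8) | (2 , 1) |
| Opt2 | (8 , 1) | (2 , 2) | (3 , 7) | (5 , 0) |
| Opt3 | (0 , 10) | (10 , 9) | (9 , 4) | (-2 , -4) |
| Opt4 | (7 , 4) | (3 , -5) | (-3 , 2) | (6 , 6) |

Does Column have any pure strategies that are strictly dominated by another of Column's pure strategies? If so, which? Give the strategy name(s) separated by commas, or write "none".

C1: no other strategy beats it everywhere (C2 at Opt3 (10>9); C3 at Opt3 (10>4); C4 at Opt2 (1>0)).
C2: no other strategy beats it everywhere (C1 at Opt1 (4>-2); C3 at Opt3 (9>4); C4 at Opt1 (4>1)).
C3 is not dominated — it holds its own against C1 at Opt1 (8>-2); C2 at Opt1 (8>4); C4 at Opt1 (8>1).
C4 is not dominated — it holds its own against C1 at Opt1 (1>-2); C2 at Opt4 (6>-5); C3 at Opt4 (6>2).

none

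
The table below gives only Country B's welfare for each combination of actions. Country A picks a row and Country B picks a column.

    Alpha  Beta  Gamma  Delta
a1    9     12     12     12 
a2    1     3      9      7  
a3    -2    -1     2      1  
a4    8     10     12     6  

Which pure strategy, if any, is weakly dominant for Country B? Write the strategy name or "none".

Gamma

Gamma vs Alpha: a1: 12>9, a2: 9>1, a3: 2>-2, a4: 12>8.
Gamma vs Beta: a1: 12=12, a2: 9>3, a3: 2>-1, a4: 12>10.
Gamma vs Delta: a1: 12=12, a2: 9>7, a3: 2>1, a4: 12>6.
Gamma is at least as good as every other strategy against every opponent action, so it is weakly dominant.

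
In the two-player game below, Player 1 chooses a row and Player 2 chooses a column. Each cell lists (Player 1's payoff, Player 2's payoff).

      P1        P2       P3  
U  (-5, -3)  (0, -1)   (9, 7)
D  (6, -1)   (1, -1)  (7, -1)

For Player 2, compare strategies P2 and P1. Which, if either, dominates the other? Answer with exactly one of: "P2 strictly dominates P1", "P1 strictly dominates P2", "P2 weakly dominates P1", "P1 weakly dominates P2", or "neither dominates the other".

Compare P2 to P1 across each choice by Player 1: U: -1>-3, D: -1=-1.
P2 is at least as good everywhere and strictly better somewhere (tied only at D), so P2 weakly but not strictly dominates P1.

P2 weakly dominates P1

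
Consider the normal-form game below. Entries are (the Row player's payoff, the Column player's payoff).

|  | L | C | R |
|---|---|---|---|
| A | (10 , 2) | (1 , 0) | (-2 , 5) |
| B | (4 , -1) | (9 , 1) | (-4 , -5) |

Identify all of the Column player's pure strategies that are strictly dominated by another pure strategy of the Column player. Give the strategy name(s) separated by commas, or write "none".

none

Nothing dominates L: C at A (2>0); R at B (-1>-5).
C is not dominated — it holds its own against L at B (1>-1); R at B (1>-5).
Nothing dominates R: L at A (5>2); C at A (5>0).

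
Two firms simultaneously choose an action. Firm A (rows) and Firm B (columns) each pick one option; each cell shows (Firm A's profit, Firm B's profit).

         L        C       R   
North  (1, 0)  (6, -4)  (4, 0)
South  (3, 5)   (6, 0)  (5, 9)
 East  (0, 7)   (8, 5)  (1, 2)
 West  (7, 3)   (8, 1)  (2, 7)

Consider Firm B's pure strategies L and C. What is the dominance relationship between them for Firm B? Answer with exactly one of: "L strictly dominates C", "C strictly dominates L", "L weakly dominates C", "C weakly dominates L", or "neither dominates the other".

Compare L to C across every action of Firm A: North: 0>-4, South: 5>0, East: 7>5, West: 3>1.
L gives a strictly higher payoff against every action of Firm A, so L strictly dominates C.

L strictly dominates C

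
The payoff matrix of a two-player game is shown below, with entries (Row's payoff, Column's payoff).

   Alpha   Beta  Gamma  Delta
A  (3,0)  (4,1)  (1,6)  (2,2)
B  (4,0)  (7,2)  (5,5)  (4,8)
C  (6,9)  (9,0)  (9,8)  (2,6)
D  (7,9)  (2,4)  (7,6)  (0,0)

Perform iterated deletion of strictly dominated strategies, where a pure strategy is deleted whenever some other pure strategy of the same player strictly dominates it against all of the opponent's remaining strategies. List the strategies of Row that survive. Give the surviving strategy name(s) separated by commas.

For Row, B strictly dominates A on the remaining columns (Alpha: 4>3, Beta: 7>4, Gamma: 5>1, Delta: 4>2); eliminate A.
Column's strategy Beta is strictly dominated by Gamma (B: 5>2, C: 8>0, D: 6>4) and is removed.
Among the remaining strategies, none is strictly dominated by another pure strategy of the same player, so the elimination stops.
Surviving strategies — Row: {B, C, D}; Column: {Alpha, Gamma, Delta}.

B, C, D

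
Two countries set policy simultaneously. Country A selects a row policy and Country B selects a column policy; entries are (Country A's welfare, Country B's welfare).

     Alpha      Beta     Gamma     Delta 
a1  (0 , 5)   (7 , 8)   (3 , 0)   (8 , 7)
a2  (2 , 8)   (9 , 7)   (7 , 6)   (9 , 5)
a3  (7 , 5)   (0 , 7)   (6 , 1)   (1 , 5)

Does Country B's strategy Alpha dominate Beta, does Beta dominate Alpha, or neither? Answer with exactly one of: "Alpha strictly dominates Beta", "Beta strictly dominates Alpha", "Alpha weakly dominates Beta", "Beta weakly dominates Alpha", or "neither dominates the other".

neither dominates the other

Alpha's payoffs vs Beta's, by Country A's action — a1: 5<8, a2: 8>7, a3: 5<7.
Alpha does better at a2 but worse at a1, a3; neither strategy dominates the other.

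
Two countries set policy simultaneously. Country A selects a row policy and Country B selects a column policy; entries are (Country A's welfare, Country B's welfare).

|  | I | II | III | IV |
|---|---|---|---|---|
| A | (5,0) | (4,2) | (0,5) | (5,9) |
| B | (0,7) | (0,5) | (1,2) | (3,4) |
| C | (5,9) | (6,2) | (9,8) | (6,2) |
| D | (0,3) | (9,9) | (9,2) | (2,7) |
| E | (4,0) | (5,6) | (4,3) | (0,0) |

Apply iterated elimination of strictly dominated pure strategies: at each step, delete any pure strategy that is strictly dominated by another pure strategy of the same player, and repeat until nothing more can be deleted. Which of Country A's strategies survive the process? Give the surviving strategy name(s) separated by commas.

A, C, D

Country A's strategy B is strictly dominated by C (I: 5>0, II: 6>0, III: 9>1, IV: 6>3) and is removed.
Row E is eliminated: C beats it against every remaining column (I: 5>4, II: 6>5, III: 9>4, IV: 6>0).
Among the remaining strategies, none is strictly dominated by another pure strategy of the same player, so the elimination stops.
Surviving strategies — Country A: {A, C, D}; Country B: {I, II, III, IV}.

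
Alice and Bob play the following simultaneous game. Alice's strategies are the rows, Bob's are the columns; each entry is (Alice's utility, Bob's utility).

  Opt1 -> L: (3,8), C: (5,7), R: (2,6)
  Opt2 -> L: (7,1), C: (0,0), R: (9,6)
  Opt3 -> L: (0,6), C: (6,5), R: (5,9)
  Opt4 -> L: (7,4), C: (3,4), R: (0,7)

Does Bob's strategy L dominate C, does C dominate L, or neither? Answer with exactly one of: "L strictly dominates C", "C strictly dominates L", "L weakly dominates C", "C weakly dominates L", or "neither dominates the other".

L weakly dominates C

Compare L to C across each opponent action: Opt1: 8>7, Opt2: 1>0, Opt3: 6>5, Opt4: 4=4.
L is at least as good everywhere and strictly better somewhere (tied only at Opt4), so L weakly but not strictly dominates C.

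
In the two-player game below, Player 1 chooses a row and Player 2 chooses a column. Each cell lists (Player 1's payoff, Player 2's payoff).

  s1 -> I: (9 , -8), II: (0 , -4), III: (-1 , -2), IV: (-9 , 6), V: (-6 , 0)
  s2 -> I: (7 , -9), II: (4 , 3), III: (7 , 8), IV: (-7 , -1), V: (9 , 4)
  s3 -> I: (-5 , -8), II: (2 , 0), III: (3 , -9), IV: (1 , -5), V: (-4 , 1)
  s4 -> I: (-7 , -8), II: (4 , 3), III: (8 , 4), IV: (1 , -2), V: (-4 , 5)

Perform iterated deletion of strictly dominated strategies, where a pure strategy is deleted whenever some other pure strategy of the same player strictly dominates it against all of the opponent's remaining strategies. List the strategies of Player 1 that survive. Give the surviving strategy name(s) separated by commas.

s2, s4

Player 2's strategy I is strictly dominated by II (s1: -4>-8, s2: 3>-9, s3: 0>-8, s4: 3>-8) and is removed.
For Player 1, s2 strictly dominates s1 on the remaining columns (II: 4>0, III: 7>-1, IV: -7>-9, V: 9>-6); eliminate s1.
For Player 2, V strictly dominates II on the remaining rows (s2: 4>3, s3: 1>0, s4: 5>3); eliminate II.
Column IV is eliminated: V beats it against every remaining row (s2: 4>-1, s3: 1>-5, s4: 5>-2).
Player 1's strategy s3 is strictly dominated by s2 (III: 7>3, V: 9>-4) and is removed.
Among the remaining strategies, none is strictly dominated by another pure strategy of the same player, so the elimination stops.
Surviving strategies — Player 1: {s2, s4}; Player 2: {III, V}.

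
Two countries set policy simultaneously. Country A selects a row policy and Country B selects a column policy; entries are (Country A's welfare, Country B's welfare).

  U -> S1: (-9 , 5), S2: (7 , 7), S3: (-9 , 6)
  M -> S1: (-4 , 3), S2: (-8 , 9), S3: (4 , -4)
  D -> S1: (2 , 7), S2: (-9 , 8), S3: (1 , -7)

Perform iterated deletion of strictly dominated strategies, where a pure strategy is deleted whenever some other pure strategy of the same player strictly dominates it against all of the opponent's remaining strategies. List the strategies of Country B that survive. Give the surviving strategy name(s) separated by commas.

S2

Country B's strategy S1 is strictly dominated by S2 (U: 7>5, M: 9>3, D: 8>7) and is removed.
For Country A, M strictly dominates D on the remaining columns (S2: -8>-9, S3: 4>1); eliminate D.
Column S3 is eliminated: S2 beats it against every remaining row (U: 7>6, M: 9>-4).
Country A's strategy M is strictly dominated by U (S2: 7>-8) and is removed.
Among the remaining strategies, none is strictly dominated by another pure strategy of the same player, so the elimination stops.
Surviving strategies — Country A: {U}; Country B: {S2}.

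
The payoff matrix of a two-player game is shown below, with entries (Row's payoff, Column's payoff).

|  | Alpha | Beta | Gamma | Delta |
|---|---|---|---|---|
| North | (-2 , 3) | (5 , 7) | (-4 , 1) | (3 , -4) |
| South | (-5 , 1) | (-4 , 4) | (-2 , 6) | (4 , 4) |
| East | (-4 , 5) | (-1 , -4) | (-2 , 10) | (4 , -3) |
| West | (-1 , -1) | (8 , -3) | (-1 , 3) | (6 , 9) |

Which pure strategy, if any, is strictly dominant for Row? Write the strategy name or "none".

West vs North: Alpha: -1>-2, Beta: 8>5, Gamma: -1>-4, Delta: 6>3.
West vs South: Alpha: -1>-5, Beta: 8>-4, Gamma: -1>-2, Delta: 6>4.
West vs East: Alpha: -1>-4, Beta: 8>-1, Gamma: -1>-2, Delta: 6>4.
West strictly beats every other strategy against every opponent action, so it is strictly dominant.

West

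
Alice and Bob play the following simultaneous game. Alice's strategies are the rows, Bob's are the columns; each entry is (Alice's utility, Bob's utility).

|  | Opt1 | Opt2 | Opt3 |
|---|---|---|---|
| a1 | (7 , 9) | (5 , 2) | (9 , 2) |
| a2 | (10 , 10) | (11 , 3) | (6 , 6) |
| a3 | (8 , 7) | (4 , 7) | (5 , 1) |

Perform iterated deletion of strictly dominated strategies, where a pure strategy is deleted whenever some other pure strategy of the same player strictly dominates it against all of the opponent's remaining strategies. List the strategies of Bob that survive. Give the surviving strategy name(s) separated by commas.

For Alice, a2 strictly dominates a3 on the remaining columns (Opt1: 10>8, Opt2: 11>4, Opt3: 6>5); eliminate a3.
For Bob, Opt1 strictly dominates Opt2 on the remaining rows (a1: 9>2, a2: 10>3); eliminate Opt2.
For Bob, Opt1 strictly dominates Opt3 on the remaining rows (a1: 9>2, a2: 10>6); eliminate Opt3.
Alice's strategy a1 is strictly dominated by a2 (Opt1: 10>7) and is removed.
Among the remaining strategies, none is strictly dominated by another pure strategy of the same player, so the elimination stops.
Surviving strategies — Alice: {a2}; Bob: {Opt1}.

Opt1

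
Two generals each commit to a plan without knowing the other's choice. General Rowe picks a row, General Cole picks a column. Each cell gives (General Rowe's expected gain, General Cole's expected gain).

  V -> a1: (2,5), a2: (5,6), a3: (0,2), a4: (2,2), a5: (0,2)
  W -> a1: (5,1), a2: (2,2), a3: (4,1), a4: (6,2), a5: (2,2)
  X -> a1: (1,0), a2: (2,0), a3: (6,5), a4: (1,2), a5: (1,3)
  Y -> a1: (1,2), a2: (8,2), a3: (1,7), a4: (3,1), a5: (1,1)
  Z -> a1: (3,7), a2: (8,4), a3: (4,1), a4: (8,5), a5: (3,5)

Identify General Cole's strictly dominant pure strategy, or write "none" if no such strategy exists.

none

a1 fails to dominate a2 at V (5<6).
a2 fails to dominate a1 at X (0=0).
a3 fails to dominate a1 at V (2<5).
a4 fails to dominate a1 at V (2<5).
a5 fails to dominate a1 at V (2<5).
No single strategy dominates all the others.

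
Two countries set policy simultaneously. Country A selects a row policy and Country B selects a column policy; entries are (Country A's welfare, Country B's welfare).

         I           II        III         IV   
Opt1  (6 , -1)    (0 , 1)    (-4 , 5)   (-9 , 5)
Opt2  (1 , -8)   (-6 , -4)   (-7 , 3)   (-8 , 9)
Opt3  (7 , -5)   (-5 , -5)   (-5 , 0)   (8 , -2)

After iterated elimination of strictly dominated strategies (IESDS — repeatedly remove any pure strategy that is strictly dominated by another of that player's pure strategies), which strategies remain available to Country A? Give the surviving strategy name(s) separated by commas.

For Country A, Opt3 strictly dominates Opt2 on the remaining columns (I: 7>1, II: -5>-6, III: -5>-7, IV: 8>-8); eliminate Opt2.
Country B's strategy I is strictly dominated by III (Opt1: 5>-1, Opt3: 0>-5) and is removed.
For Country B, III strictly dominates II on the remaining rows (Opt1: 5>1, Opt3: 0>-5); eliminate II.
Among the remaining strategies, none is strictly dominated by another pure strategy of the same player, so the elimination stops.
Surviving strategies — Country A: {Opt1, Opt3}; Country B: {III, IV}.

Opt1, Opt3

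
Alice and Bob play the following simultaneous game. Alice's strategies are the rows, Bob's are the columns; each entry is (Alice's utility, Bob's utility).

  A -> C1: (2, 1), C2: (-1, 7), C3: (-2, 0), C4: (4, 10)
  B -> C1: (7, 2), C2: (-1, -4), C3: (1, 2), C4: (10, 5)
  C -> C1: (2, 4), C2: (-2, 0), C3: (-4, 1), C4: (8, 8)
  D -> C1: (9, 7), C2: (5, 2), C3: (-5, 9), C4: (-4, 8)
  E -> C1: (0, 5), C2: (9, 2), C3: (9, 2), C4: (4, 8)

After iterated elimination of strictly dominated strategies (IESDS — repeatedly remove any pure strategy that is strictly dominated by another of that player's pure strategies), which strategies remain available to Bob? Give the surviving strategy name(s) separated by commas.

C4

For Alice, B strictly dominates C on the remaining columns (C1: 7>2, C2: -1>-2, C3: 1>-4, C4: 10>8); eliminate C.
For Bob, C4 strictly dominates C1 on the remaining rows (A: 10>1, B: 5>2, D: 8>7, E: 8>5); eliminate C1.
Row D is eliminated: E beats it against every remaining column (C2: 9>5, C3: 9>-5, C4: 4>-4).
Bob's strategy C2 is strictly dominated by C4 (A: 10>7, B: 5>-4, E: 8>2) and is removed.
For Alice, B strictly dominates A on the remaining columns (C3: 1>-2, C4: 10>4); eliminate A.
Column C3 is eliminated: C4 beats it against every remaining row (B: 5>2, E: 8>2).
For Alice, B strictly dominates E on the remaining columns (C4: 10>4); eliminate E.
Among the remaining strategies, none is strictly dominated by another pure strategy of the same player, so the elimination stops.
Surviving strategies — Alice: {B}; Bob: {C4}.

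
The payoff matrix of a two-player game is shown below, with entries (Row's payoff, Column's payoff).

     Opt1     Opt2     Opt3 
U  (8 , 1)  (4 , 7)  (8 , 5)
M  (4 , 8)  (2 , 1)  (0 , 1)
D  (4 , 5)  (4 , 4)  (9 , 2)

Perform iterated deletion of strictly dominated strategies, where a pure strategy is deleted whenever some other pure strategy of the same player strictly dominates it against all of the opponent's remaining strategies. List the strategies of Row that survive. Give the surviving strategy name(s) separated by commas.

For Row, U strictly dominates M on the remaining columns (Opt1: 8>4, Opt2: 4>2, Opt3: 8>0); eliminate M.
Column's strategy Opt3 is strictly dominated by Opt2 (U: 7>5, D: 4>2) and is removed.
Among the remaining strategies, none is strictly dominated by another pure strategy of the same player, so the elimination stops.
Surviving strategies — Row: {U, D}; Column: {Opt1, Opt2}.

U, D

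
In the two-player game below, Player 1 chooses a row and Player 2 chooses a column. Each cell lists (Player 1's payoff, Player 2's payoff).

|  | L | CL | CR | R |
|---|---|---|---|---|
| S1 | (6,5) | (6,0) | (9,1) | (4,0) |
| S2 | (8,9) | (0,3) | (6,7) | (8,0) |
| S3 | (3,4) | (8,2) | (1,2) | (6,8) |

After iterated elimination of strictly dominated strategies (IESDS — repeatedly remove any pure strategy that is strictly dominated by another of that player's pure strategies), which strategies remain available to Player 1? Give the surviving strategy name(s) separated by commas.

Player 2's strategy CL is strictly dominated by L (S1: 5>0, S2: 9>3, S3: 4>2) and is removed.
For Player 1, S2 strictly dominates S3 on the remaining columns (L: 8>3, CR: 6>1, R: 8>6); eliminate S3.
Player 2's strategy CR is strictly dominated by L (S1: 5>1, S2: 9>7) and is removed.
Player 1's strategy S1 is strictly dominated by S2 (L: 8>6, R: 8>4) and is removed.
For Player 2, L strictly dominates R on the remaining rows (S2: 9>0); eliminate R.
Among the remaining strategies, none is strictly dominated by another pure strategy of the same player, so the elimination stops.
Surviving strategies — Player 1: {S2}; Player 2: {L}.

S2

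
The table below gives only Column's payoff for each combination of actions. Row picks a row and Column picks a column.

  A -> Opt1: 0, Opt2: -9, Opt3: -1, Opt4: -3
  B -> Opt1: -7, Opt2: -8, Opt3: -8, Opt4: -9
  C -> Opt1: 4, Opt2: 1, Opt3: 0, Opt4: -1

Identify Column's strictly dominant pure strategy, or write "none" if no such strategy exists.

Opt1 vs Opt2: A: 0>-9, B: -7>-8, C: 4>1.
Opt1 vs Opt3: A: 0>-1, B: -7>-8, C: 4>0.
Opt1 vs Opt4: A: 0>-3, B: -7>-9, C: 4>-1.
Opt1 strictly beats every other strategy against every opponent action, so it is strictly dominant.

Opt1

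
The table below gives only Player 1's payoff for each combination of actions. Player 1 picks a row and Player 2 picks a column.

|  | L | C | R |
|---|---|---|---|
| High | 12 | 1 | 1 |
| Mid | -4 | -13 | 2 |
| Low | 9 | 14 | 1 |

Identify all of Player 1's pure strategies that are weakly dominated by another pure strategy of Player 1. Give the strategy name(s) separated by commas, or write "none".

High: no other strategy beats it everywhere (Mid at L (12>-4); Low at L (12>9)).
Mid: no other strategy beats it everywhere (High at R (2>1); Low at R (2>1)).
Nothing dominates Low: High at C (14>1); Mid at L (9>-4).

none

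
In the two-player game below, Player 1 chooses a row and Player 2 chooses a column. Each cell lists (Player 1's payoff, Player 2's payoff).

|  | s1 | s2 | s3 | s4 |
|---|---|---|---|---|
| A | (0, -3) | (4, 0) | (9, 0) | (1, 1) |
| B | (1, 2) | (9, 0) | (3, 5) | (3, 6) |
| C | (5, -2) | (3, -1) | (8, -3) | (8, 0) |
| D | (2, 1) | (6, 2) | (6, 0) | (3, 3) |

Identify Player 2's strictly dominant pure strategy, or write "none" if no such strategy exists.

s4 vs s1: A: 1>-3, B: 6>2, C: 0>-2, D: 3>1.
s4 vs s2: A: 1>0, B: 6>0, C: 0>-1, D: 3>2.
s4 vs s3: A: 1>0, B: 6>5, C: 0>-3, D: 3>0.
s4 strictly beats every other strategy against every opponent action, so it is strictly dominant.

s4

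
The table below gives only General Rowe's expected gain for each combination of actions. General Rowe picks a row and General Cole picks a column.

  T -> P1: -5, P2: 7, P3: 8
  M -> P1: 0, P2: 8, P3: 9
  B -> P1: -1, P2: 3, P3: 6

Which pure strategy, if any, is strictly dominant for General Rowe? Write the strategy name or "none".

M

M vs T: P1: 0>-5, P2: 8>7, P3: 9>8.
M vs B: P1: 0>-1, P2: 8>3, P3: 9>6.
M strictly beats every other strategy against every opponent action, so it is strictly dominant.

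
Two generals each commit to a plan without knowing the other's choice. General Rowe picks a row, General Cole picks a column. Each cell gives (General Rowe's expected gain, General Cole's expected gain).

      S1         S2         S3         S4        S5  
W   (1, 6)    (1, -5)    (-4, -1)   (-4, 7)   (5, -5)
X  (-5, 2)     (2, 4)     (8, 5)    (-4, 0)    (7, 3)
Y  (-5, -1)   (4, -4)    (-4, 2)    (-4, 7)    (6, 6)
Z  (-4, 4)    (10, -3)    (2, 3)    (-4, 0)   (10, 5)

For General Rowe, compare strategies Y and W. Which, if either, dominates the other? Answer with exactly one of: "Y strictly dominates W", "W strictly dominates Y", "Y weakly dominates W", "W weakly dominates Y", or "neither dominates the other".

neither dominates the other

Y's payoffs vs W's, by General Cole's action — S1: -5<1, S2: 4>1, S3: -4=-4, S4: -4=-4, S5: 6>5.
Y does better at S2, S5 but worse at S1; neither strategy dominates the other.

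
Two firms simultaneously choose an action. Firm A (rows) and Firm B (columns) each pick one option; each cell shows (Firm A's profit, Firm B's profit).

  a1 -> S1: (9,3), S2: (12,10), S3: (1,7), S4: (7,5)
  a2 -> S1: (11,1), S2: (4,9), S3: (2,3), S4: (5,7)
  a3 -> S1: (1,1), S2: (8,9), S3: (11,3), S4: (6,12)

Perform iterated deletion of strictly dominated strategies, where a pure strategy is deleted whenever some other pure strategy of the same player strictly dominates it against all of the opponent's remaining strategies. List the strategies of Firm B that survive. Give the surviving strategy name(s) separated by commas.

For Firm B, S2 strictly dominates S1 on the remaining rows (a1: 10>3, a2: 9>1, a3: 9>1); eliminate S1.
Row a2 is eliminated: a3 beats it against every remaining column (S2: 8>4, S3: 11>2, S4: 6>5).
Firm B's strategy S3 is strictly dominated by S2 (a1: 10>7, a3: 9>3) and is removed.
For Firm A, a1 strictly dominates a3 on the remaining columns (S2: 12>8, S4: 7>6); eliminate a3.
Column S4 is eliminated: S2 beats it against every remaining row (a1: 10>5).
Among the remaining strategies, none is strictly dominated by another pure strategy of the same player, so the elimination stops.
Surviving strategies — Firm A: {a1}; Firm B: {S2}.

S2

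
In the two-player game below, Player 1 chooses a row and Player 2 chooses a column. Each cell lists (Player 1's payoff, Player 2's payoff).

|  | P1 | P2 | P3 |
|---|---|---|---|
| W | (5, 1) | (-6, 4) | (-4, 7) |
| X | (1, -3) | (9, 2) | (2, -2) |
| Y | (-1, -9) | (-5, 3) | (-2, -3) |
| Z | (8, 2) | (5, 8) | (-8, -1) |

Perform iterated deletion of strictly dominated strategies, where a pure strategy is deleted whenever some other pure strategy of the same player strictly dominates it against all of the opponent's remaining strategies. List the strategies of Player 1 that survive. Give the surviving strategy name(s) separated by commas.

X

Row Y is eliminated: X beats it against every remaining column (P1: 1>-1, P2: 9>-5, P3: 2>-2).
Player 2's strategy P1 is strictly dominated by P2 (W: 4>1, X: 2>-3, Z: 8>2) and is removed.
Player 1's strategy W is strictly dominated by X (P2: 9>-6, P3: 2>-4) and is removed.
Row Z is eliminated: X beats it against every remaining column (P2: 9>5, P3: 2>-8).
For Player 2, P2 strictly dominates P3 on the remaining rows (X: 2>-2); eliminate P3.
Among the remaining strategies, none is strictly dominated by another pure strategy of the same player, so the elimination stops.
Surviving strategies — Player 1: {X}; Player 2: {P2}.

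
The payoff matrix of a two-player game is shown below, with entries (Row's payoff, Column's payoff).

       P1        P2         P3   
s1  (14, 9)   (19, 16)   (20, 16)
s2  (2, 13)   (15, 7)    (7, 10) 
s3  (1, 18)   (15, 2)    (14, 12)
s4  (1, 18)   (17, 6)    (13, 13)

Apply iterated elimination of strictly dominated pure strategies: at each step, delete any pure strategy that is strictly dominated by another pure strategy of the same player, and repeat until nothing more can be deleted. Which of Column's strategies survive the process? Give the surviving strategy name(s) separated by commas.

Row's strategy s2 is strictly dominated by s1 (P1: 14>2, P2: 19>15, P3: 20>7) and is removed.
For Row, s1 strictly dominates s3 on the remaining columns (P1: 14>1, P2: 19>15, P3: 20>14); eliminate s3.
Row's strategy s4 is strictly dominated by s1 (P1: 14>1, P2: 19>17, P3: 20>13) and is removed.
Column's strategy P1 is strictly dominated by P2 (s1: 16>9) and is removed.
Among the remaining strategies, none is strictly dominated by another pure strategy of the same player, so the elimination stops.
Surviving strategies — Row: {s1}; Column: {P2, P3}.

P2, P3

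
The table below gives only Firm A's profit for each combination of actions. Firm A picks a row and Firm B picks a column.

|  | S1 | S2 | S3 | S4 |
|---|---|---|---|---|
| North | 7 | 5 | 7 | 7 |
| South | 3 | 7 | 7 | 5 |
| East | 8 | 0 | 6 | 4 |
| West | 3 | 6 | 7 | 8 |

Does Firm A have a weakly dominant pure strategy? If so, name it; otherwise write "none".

North fails to dominate South at S2 (5<7).
South fails to dominate North at S1 (3<7).
East fails to dominate North at S2 (0<5).
West fails to dominate North at S1 (3<7).
No single strategy dominates all the others.

none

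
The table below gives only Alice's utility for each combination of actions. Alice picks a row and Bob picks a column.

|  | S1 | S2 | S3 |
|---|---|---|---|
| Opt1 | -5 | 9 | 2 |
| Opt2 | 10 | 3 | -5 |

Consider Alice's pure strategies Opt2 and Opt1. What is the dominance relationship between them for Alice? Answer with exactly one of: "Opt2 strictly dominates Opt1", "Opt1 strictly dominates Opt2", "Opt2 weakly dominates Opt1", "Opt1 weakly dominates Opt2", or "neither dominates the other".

neither dominates the other

Compare Opt2 to Opt1 across every action of Bob: S1: 10>-5, S2: 3<9, S3: -5<2.
Opt2 does better at S1 but worse at S2, S3; neither strategy dominates the other.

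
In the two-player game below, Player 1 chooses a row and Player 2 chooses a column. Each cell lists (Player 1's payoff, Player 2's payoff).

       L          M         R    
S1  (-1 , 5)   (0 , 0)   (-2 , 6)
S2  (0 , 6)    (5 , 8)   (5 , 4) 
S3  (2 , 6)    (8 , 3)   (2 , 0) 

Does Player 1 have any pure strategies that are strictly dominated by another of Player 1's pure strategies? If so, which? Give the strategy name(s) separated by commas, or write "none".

S2 strictly dominates S1 — L: 0>-1, M: 5>0, R: 5>-2.
Nothing dominates S2: S1 at L (0>-1); S3 at R (5>2).
S3 is not dominated — it holds its own against S1 at L (2>-1); S2 at L (2>0).

S1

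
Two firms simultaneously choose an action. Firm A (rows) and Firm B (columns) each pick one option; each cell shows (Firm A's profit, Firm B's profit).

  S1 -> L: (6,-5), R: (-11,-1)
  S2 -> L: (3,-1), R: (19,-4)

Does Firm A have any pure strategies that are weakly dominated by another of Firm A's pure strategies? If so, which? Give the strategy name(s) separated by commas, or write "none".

none

S1 is not dominated — it holds its own against S2 at L (6>3).
S2: no other strategy beats it everywhere (S1 at R (19>-11)).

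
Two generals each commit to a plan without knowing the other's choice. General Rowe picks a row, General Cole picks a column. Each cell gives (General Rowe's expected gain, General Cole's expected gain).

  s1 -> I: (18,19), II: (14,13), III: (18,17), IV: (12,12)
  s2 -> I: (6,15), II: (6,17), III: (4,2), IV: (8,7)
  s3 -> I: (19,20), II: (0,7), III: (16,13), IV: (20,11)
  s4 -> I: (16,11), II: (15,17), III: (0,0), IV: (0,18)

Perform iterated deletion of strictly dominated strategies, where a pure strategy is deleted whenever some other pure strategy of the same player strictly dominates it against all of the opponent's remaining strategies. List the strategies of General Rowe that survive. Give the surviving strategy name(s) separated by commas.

s1, s3, s4

Row s2 is eliminated: s1 beats it against every remaining column (I: 18>6, II: 14>6, III: 18>4, IV: 12>8).
Column III is eliminated: I beats it against every remaining row (s1: 19>17, s3: 20>13, s4: 11>0).
Among the remaining strategies, none is strictly dominated by another pure strategy of the same player, so the elimination stops.
Surviving strategies — General Rowe: {s1, s3, s4}; General Cole: {I, II, IV}.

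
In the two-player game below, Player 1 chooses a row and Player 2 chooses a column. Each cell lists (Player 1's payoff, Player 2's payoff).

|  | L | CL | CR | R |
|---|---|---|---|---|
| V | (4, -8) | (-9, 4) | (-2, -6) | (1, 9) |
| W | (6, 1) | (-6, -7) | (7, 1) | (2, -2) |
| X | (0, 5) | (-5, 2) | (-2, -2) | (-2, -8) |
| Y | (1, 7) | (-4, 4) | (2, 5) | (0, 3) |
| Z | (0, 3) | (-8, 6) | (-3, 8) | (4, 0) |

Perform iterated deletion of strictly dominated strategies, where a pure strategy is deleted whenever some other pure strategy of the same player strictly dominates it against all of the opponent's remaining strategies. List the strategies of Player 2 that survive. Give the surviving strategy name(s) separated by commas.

Player 1's strategy V is strictly dominated by W (L: 6>4, CL: -6>-9, CR: 7>-2, R: 2>1) and is removed.
For Player 1, Y strictly dominates X on the remaining columns (L: 1>0, CL: -4>-5, CR: 2>-2, R: 0>-2); eliminate X.
For Player 2, CR strictly dominates CL on the remaining rows (W: 1>-7, Y: 5>4, Z: 8>6); eliminate CL.
For Player 1, W strictly dominates Y on the remaining columns (L: 6>1, CR: 7>2, R: 2>0); eliminate Y.
For Player 2, L strictly dominates R on the remaining rows (W: 1>-2, Z: 3>0); eliminate R.
Row Z is eliminated: W beats it against every remaining column (L: 6>0, CR: 7>-3).
Among the remaining strategies, none is strictly dominated by another pure strategy of the same player, so the elimination stops.
Surviving strategies — Player 1: {W}; Player 2: {L, CR}.

L, CR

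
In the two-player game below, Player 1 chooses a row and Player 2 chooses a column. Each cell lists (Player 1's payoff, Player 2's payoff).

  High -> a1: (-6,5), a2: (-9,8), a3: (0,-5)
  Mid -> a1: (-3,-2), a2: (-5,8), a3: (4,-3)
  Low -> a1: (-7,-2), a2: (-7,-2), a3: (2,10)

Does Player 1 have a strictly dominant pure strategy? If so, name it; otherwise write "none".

Mid

Mid vs High: a1: -3>-6, a2: -5>-9, a3: 4>0.
Mid vs Low: a1: -3>-7, a2: -5>-7, a3: 4>2.
Mid strictly beats every other strategy against every opponent action, so it is strictly dominant.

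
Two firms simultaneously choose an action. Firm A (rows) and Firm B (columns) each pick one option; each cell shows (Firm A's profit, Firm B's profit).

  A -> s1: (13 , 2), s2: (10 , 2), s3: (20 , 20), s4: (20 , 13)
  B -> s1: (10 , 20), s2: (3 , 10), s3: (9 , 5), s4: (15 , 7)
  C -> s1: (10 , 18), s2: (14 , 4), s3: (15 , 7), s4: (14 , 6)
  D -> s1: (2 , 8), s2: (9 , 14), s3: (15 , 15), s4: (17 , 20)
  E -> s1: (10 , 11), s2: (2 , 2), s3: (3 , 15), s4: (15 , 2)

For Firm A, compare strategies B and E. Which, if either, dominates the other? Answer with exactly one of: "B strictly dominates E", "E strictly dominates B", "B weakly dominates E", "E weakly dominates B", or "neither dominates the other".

B's payoffs vs E's, by Firm B's action — s1: 10=10, s2: 3>2, s3: 9>3, s4: 15=15.
B is at least as good everywhere and strictly better somewhere (tied only at s1, s4), so B weakly but not strictly dominates E.

B weakly dominates E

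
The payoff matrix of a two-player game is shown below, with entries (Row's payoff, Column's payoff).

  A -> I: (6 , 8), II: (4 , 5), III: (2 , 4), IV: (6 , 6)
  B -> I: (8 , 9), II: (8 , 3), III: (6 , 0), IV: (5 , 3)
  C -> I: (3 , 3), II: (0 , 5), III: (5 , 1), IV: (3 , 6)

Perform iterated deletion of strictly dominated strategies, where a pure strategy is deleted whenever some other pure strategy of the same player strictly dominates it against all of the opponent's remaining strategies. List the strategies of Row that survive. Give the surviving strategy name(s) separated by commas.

B

Row C is eliminated: B beats it against every remaining column (I: 8>3, II: 8>0, III: 6>5, IV: 5>3).
Column II is eliminated: I beats it against every remaining row (A: 8>5, B: 9>3).
Column III is eliminated: I beats it against every remaining row (A: 8>4, B: 9>0).
Column's strategy IV is strictly dominated by I (A: 8>6, B: 9>3) and is removed.
For Row, B strictly dominates A on the remaining columns (I: 8>6); eliminate A.
Among the remaining strategies, none is strictly dominated by another pure strategy of the same player, so the elimination stops.
Surviving strategies — Row: {B}; Column: {I}.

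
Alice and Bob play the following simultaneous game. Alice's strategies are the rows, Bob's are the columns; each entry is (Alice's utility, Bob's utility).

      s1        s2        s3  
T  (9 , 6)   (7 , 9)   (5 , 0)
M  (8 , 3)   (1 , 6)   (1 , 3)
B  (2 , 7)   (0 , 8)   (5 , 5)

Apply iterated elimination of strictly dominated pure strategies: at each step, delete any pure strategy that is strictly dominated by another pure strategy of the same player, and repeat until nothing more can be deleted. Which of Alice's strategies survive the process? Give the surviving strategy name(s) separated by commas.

For Alice, T strictly dominates M on the remaining columns (s1: 9>8, s2: 7>1, s3: 5>1); eliminate M.
For Bob, s2 strictly dominates s1 on the remaining rows (T: 9>6, B: 8>7); eliminate s1.
Bob's strategy s3 is strictly dominated by s2 (T: 9>0, B: 8>5) and is removed.
Alice's strategy B is strictly dominated by T (s2: 7>0) and is removed.
Among the remaining strategies, none is strictly dominated by another pure strategy of the same player, so the elimination stops.
Surviving strategies — Alice: {T}; Bob: {s2}.

T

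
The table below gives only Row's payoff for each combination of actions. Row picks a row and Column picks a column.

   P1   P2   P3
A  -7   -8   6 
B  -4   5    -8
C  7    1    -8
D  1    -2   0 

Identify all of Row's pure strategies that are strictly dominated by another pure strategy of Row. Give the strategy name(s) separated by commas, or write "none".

none

A is not dominated — it holds its own against B at P3 (6>-8); C at P3 (6>-8); D at P3 (6>0).
B is not dominated — it holds its own against A at P1 (-4>-7); C at P2 (5>1); D at P2 (5>-2).
Nothing dominates C: A at P1 (7>-7); B at P1 (7>-4); D at P1 (7>1).
D is not dominated — it holds its own against A at P1 (1>-7); B at P1 (1>-4); C at P3 (0>-8).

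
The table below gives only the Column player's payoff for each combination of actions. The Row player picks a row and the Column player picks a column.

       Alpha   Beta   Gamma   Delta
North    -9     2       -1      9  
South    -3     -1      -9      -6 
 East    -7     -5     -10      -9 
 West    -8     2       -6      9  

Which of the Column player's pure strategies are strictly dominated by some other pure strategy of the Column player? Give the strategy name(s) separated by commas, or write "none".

Alpha is strictly dominated by Beta (North: 2>-9, South: -1>-3, East: -5>-7, West: 2>-8).
Beta is not dominated — it holds its own against Alpha at North (2>-9); Gamma at North (2>-1); Delta at South (-1>-6).
Beta strictly dominates Gamma — North: 2>-1, South: -1>-9, East: -5>-10, West: 2>-6.
Delta is not dominated — it holds its own against Alpha at North (9>-9); Beta at North (9>2); Gamma at North (9>-1).

Alpha, Gamma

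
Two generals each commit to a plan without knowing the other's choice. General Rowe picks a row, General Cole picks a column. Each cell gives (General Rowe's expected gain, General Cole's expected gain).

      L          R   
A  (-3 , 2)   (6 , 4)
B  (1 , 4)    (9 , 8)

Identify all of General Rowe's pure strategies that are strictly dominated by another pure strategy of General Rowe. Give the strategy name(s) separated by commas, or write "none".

A is strictly dominated by B (L: 1>-3, R: 9>6).
B is not dominated — it holds its own against A at L (1>-3).

A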